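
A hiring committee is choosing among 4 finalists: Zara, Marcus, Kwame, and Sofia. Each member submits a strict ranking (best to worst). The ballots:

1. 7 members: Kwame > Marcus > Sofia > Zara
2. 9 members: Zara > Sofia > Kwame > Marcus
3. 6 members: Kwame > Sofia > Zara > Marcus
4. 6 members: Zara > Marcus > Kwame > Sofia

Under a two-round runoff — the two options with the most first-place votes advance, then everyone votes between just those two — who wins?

Round 1 first-place votes: Zara 15, Marcus 0, Kwame 13, Sofia 0.
Zara and Kwame advance.
Runoff: Zara is preferred to Kwame by 15 voters; Kwame by 13.
Zara wins the runoff.

Zara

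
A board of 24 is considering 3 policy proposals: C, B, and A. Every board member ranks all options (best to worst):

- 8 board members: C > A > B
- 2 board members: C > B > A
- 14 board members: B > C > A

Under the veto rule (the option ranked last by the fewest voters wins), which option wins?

C

Last-place votes: C 0, B 8, A 16.
C is ranked last by the fewest voters, so C wins.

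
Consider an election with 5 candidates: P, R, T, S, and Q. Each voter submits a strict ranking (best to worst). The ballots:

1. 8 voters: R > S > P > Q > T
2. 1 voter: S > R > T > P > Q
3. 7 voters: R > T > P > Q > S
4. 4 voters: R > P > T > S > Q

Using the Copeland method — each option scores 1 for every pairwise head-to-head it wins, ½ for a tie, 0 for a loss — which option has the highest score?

R

P: beats T, S, and Q; loses to R → score 3.
R: beats P, T, S, and Q → score 4.
T: beats S and Q; loses to P and R → score 2.
S: beats Q; loses to P, R, and T → score 1.
Q: loses to P, R, T, and S → score 0.
R has the best pairwise record.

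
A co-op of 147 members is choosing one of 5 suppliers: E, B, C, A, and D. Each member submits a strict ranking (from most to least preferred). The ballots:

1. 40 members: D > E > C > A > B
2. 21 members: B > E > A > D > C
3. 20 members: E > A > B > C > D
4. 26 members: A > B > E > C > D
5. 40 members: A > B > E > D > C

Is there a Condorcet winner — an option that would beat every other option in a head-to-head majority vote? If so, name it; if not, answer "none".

Checking pairwise contests:
B beats E 87–60.
A beats B 126–21.
E beats C 147–0.
E beats A 81–66.
E beats D 107–40.
Every option loses at least one head-to-head, so there is no Condorcet winner.

none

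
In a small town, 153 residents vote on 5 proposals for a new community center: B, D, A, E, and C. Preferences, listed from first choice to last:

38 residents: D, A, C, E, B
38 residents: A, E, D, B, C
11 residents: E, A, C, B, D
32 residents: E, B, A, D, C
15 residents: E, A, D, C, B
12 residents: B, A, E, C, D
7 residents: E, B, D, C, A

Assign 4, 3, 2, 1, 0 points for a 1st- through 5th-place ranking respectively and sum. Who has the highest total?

B: 38·0 + 38·1 + 11·1 + 32·3 + 15·0 + 12·4 + 7·3 = 214
D: 38·4 + 38·2 + 11·0 + 32·1 + 15·2 + 12·0 + 7·2 = 304
A: 38·3 + 38·4 + 11·3 + 32·2 + 15·3 + 12·3 + 7·0 = 444
E: 38·1 + 38·3 + 11·4 + 32·4 + 15·4 + 12·2 + 7·4 = 436
C: 38·2 + 38·0 + 11·2 + 32·0 + 15·1 + 12·1 + 7·1 = 132
A has the highest Borda score (444).

A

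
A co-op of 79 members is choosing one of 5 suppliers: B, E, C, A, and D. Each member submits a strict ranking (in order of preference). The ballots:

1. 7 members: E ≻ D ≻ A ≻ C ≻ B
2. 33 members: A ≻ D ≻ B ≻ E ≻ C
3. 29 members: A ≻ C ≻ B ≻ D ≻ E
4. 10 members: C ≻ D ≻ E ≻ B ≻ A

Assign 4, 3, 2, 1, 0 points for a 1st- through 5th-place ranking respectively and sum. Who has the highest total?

B: 7·0 + 33·2 + 29·2 + 10·1 = 134
E: 7·4 + 33·1 + 29·0 + 10·2 = 81
C: 7·1 + 33·0 + 29·3 + 10·4 = 134
A: 7·2 + 33·4 + 29·4 + 10·0 = 262
D: 7·3 + 33·3 + 29·1 + 10·3 = 179
A has the highest Borda score (262).

A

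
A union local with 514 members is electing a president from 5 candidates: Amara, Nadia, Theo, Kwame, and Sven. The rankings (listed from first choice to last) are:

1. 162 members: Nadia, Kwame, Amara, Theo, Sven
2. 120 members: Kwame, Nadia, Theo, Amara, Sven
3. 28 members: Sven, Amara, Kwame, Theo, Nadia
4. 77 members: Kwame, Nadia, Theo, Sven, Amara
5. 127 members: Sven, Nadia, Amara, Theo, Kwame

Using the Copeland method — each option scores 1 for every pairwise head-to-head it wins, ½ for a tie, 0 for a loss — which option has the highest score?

Nadia

Amara: beats Theo and Sven; loses to Nadia and Kwame → score 2.
Nadia: beats Amara, Theo, Kwame, and Sven → score 4.
Theo: beats Sven; loses to Amara, Nadia, and Kwame → score 1.
Kwame: beats Amara, Theo, and Sven; loses to Nadia → score 3.
Sven: loses to Amara, Nadia, Theo, and Kwame → score 0.
Nadia has the best pairwise record.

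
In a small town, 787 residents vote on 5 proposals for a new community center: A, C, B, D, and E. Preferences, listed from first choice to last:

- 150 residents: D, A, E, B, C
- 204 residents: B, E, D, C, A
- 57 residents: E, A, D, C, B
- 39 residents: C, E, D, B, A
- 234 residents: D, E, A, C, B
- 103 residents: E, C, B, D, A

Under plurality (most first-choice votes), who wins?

D

First-place votes: A 0, C 39, B 204, D 384, E 160.
D has the most first-place votes.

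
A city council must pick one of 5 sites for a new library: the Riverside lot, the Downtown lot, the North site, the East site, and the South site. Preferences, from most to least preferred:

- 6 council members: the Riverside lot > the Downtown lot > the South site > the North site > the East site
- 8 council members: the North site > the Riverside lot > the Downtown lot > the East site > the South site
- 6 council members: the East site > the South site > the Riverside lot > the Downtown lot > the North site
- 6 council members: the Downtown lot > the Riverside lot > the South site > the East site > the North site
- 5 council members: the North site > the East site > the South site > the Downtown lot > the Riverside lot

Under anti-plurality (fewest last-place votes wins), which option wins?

the Downtown lot

Last-place votes: the Riverside lot 5, the Downtown lot 0, the North site 12, the East site 6, the South site 8.
the Downtown lot is ranked last by the fewest voters, so the Downtown lot wins.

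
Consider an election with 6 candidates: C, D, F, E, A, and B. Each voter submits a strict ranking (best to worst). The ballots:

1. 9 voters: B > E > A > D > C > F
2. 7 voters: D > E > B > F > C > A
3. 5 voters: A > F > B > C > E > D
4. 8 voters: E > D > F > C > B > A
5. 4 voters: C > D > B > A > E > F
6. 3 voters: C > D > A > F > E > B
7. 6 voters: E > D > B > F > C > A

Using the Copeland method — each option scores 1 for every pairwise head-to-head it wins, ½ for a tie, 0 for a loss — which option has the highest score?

E

C: beats A; loses to D, F, E, and B → score 1.
D: beats C, F, A, and B; loses to E → score 4.
F: beats C; ties A; loses to D, E, and B → score 1.5.
E: beats C, D, F, A, and B → score 5.
A: ties F; loses to C, D, E, and B → score 0.5.
B: beats C, F, and A; loses to D and E → score 3.
E has the best pairwise record.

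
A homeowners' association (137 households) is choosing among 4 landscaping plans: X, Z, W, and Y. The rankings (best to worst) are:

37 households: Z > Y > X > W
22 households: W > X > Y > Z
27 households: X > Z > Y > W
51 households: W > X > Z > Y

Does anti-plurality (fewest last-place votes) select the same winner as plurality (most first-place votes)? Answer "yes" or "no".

Anti-plurality — last-place votes: X 0, Z 22, W 64, Y 51. Winner: X.
Plurality — first-place votes: X 27, Z 37, W 73, Y 0. Winner: W.
The two methods disagree.

no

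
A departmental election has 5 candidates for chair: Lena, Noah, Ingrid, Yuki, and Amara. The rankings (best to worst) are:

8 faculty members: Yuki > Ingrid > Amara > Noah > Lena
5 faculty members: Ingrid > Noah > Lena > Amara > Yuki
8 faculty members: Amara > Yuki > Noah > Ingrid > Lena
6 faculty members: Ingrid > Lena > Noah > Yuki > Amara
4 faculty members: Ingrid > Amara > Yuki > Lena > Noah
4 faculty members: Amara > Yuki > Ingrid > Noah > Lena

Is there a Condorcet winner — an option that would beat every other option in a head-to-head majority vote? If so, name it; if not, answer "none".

Checking pairwise contests:
Noah beats Lena 25–10.
Ingrid beats Noah 27–8.
Yuki beats Ingrid 20–15.
Amara beats Yuki 21–14.
Ingrid beats Amara 23–12.
Every option loses at least one head-to-head, so there is no Condorcet winner.

none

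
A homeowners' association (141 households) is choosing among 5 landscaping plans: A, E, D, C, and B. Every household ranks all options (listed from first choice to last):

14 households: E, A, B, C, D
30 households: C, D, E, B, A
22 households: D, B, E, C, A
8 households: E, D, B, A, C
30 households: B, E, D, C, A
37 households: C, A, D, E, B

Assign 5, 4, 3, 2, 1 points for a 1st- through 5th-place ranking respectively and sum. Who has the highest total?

D

A: 14·4 + 30·1 + 22·1 + 8·2 + 30·1 + 37·4 = 302
E: 14·5 + 30·3 + 22·3 + 8·5 + 30·4 + 37·2 = 460
D: 14·1 + 30·4 + 22·5 + 8·4 + 30·3 + 37·3 = 477
C: 14·2 + 30·5 + 22·2 + 8·1 + 30·2 + 37·5 = 475
B: 14·3 + 30·2 + 22·4 + 8·3 + 30·5 + 37·1 = 401
D has the highest Borda score (477).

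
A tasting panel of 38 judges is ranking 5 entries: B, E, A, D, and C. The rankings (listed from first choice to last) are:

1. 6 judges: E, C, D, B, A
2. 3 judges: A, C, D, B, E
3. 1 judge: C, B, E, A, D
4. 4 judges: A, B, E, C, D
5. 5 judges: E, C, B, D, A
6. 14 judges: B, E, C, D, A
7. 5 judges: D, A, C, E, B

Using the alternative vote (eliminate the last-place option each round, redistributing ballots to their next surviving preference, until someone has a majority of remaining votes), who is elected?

B

Round 1: B 14, E 11, A 7, D 5, C 1. Eliminate C.
Round 2: B 15, E 11, A 7, D 5. Eliminate D.
Round 3: B 15, E 11, A 12. Eliminate E.
Round 4: B 26, A 12. B has a majority.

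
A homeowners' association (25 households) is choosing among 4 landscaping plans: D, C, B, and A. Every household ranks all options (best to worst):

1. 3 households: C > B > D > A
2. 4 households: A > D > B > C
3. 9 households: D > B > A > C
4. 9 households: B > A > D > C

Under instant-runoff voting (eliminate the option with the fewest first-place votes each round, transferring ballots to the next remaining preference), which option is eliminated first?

Round 1: D 9, C 3, B 9, A 4. Eliminate C.

C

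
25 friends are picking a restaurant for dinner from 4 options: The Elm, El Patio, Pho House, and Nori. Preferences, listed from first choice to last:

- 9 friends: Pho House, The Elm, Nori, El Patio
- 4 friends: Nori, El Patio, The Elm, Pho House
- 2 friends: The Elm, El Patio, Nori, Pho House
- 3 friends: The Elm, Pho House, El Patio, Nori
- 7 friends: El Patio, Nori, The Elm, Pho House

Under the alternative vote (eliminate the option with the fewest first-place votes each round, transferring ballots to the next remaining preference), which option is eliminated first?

Nori

Round 1: The Elm 5, El Patio 7, Pho House 9, Nori 4. Eliminate Nori.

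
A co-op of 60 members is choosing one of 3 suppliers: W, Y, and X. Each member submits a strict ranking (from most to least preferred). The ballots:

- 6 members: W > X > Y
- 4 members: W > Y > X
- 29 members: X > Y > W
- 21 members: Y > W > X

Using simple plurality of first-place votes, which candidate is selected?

First-place votes: W 10, Y 21, X 29.
X has the most first-place votes.

X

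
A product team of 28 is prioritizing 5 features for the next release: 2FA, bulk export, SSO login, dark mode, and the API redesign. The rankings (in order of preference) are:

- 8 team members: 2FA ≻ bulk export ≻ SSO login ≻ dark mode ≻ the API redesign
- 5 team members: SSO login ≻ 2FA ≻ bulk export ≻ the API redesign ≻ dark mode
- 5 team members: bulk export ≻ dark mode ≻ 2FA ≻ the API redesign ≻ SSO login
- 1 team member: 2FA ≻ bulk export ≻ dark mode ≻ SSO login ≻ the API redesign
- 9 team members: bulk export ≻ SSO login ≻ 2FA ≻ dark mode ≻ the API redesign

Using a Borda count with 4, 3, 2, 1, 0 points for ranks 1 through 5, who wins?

bulk export

2FA: 8·4 + 5·3 + 5·2 + 1·4 + 9·2 = 79
bulk export: 8·3 + 5·2 + 5·4 + 1·3 + 9·4 = 93
SSO login: 8·2 + 5·4 + 5·0 + 1·1 + 9·3 = 64
dark mode: 8·1 + 5·0 + 5·3 + 1·2 + 9·1 = 34
the API redesign: 8·0 + 5·1 + 5·1 + 1·0 + 9·0 = 10
bulk export has the highest Borda score (93).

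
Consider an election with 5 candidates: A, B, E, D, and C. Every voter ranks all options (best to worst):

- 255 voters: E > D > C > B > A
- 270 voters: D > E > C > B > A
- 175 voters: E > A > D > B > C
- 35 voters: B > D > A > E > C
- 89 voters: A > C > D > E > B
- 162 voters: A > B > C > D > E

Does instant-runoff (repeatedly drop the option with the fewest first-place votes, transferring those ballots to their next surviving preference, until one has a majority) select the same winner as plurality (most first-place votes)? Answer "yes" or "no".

no

Instant-runoff — R1 A 251, B 35, E 430, D 270, C 0 (C out); R2 A 251, B 35, E 430, D 270 (B out); R3 A 251, E 430, D 305 (A out); R4 E 430, D 556 (D winner). Winner: D.
Plurality — first-place votes: A 251, B 35, E 430, D 270, C 0. Winner: E.
The two methods disagree.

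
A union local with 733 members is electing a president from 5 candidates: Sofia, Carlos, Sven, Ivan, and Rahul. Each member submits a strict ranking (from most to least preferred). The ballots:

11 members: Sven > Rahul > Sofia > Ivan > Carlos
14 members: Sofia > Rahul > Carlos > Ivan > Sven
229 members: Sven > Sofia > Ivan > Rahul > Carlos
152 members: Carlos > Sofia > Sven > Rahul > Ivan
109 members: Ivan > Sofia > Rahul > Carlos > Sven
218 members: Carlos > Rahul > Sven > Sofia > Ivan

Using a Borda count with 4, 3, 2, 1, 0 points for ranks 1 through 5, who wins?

Sofia

Sofia: 11·2 + 14·4 + 229·3 + 152·3 + 109·3 + 218·1 = 1766
Carlos: 11·0 + 14·2 + 229·0 + 152·4 + 109·1 + 218·4 = 1617
Sven: 11·4 + 14·0 + 229·4 + 152·2 + 109·0 + 218·2 = 1700
Ivan: 11·1 + 14·1 + 229·2 + 152·0 + 109·4 + 218·0 = 919
Rahul: 11·3 + 14·3 + 229·1 + 152·1 + 109·2 + 218·3 = 1328
Sofia has the highest Borda score (1766).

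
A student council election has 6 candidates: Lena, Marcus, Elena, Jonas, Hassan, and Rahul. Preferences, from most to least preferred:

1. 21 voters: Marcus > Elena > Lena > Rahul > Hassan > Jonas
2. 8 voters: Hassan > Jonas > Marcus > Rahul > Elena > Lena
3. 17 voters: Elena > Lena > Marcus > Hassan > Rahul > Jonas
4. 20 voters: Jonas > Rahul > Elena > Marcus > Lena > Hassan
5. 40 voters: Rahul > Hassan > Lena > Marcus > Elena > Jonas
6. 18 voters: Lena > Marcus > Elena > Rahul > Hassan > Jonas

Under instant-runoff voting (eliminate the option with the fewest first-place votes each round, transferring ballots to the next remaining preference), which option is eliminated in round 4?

Jonas

Round 1: Lena 18, Marcus 21, Elena 17, Jonas 20, Hassan 8, Rahul 40. Eliminate Hassan.
Round 2: Lena 18, Marcus 21, Elena 17, Jonas 28, Rahul 40. Eliminate Elena.
Round 3: Lena 35, Marcus 21, Jonas 28, Rahul 40. Eliminate Marcus.
Round 4: Lena 56, Jonas 28, Rahul 40. Eliminate Jonas.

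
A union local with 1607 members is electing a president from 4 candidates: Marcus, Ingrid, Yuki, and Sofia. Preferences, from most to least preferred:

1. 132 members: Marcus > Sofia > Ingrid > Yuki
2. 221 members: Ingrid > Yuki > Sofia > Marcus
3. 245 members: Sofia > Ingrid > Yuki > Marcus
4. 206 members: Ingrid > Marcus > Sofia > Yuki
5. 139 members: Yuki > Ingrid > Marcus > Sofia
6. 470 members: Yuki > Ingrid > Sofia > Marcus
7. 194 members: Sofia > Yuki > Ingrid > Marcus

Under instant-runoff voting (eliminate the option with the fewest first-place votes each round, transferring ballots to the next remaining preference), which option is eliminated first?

Round 1: Marcus 132, Ingrid 427, Yuki 609, Sofia 439. Eliminate Marcus.

Marcus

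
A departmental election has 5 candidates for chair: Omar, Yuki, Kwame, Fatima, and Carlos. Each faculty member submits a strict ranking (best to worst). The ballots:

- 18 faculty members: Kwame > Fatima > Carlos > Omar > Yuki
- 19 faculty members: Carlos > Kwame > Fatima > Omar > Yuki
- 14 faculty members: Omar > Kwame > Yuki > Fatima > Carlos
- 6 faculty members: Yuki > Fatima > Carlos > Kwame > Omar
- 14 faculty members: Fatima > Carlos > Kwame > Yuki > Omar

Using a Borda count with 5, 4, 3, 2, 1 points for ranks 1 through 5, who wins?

Omar: 18·2 + 19·2 + 14·5 + 6·1 + 14·1 = 164
Yuki: 18·1 + 19·1 + 14·3 + 6·5 + 14·2 = 137
Kwame: 18·5 + 19·4 + 14·4 + 6·2 + 14·3 = 276
Fatima: 18·4 + 19·3 + 14·2 + 6·4 + 14·5 = 251
Carlos: 18·3 + 19·5 + 14·1 + 6·3 + 14·4 = 237
Kwame has the highest Borda score (276).

Kwame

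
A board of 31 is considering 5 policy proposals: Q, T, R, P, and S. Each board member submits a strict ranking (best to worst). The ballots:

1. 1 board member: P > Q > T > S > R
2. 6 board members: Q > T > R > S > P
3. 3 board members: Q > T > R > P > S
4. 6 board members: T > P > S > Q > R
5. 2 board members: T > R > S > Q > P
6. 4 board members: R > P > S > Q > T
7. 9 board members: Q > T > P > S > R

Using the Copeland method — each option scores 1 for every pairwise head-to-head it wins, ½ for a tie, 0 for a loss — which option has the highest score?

Q

Q: beats T, R, P, and S → score 4.
T: beats R, P, and S; loses to Q → score 3.
R: loses to Q, T, P, and S → score 0.
P: beats R and S; loses to Q and T → score 2.
S: beats R; loses to Q, T, and P → score 1.
Q has the best pairwise record.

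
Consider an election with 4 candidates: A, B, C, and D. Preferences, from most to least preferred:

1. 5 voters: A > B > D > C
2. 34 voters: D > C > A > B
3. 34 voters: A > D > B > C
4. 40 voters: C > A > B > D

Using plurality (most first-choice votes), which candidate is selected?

First-place votes: A 39, B 0, C 40, D 34.
C has the most first-place votes.

C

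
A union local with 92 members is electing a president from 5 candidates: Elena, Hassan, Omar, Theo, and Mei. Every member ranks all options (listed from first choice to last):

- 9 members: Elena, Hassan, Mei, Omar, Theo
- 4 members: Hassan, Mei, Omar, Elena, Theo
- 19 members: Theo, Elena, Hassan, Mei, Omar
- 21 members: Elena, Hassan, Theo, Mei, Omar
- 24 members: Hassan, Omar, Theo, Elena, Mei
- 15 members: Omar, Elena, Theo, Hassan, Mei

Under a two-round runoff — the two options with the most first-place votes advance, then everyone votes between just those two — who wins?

Elena

Round 1 first-place votes: Elena 30, Hassan 28, Omar 15, Theo 19, Mei 0.
Elena and Hassan advance.
Runoff: Elena is preferred to Hassan by 64 voters; Hassan by 28.
Elena wins the runoff.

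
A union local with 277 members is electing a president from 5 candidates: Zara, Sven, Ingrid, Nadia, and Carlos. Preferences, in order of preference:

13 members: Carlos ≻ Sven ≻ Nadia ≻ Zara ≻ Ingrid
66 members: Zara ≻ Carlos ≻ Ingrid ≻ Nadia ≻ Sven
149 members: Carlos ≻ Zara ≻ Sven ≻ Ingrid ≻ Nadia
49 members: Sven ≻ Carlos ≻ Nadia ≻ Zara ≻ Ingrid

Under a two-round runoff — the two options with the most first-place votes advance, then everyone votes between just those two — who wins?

Round 1 first-place votes: Zara 66, Sven 49, Ingrid 0, Nadia 0, Carlos 162.
Carlos and Zara advance.
Runoff: Carlos is preferred to Zara by 211 voters; Zara by 66.
Carlos wins the runoff.

Carlos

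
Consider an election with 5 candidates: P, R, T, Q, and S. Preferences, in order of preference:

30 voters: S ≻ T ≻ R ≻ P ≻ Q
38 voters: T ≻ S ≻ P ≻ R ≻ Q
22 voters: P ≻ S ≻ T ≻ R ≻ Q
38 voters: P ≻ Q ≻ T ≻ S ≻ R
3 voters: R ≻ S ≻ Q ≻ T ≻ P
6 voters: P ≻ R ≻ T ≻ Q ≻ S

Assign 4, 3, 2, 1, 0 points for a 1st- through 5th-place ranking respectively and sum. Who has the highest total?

T

P: 30·1 + 38·2 + 22·4 + 38·4 + 3·0 + 6·4 = 370
R: 30·2 + 38·1 + 22·1 + 38·0 + 3·4 + 6·3 = 150
T: 30·3 + 38·4 + 22·2 + 38·2 + 3·1 + 6·2 = 377
Q: 30·0 + 38·0 + 22·0 + 38·3 + 3·2 + 6·1 = 126
S: 30·4 + 38·3 + 22·3 + 38·1 + 3·3 + 6·0 = 347
T has the highest Borda score (377).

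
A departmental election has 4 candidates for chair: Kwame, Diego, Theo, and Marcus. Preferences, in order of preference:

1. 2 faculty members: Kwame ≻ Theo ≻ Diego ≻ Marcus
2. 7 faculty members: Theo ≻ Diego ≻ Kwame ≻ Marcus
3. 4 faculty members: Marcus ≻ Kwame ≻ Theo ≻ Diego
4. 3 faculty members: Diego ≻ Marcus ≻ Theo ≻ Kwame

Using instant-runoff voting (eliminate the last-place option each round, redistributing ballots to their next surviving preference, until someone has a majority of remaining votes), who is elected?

Round 1: Kwame 2, Diego 3, Theo 7, Marcus 4. Eliminate Kwame.
Round 2: Diego 3, Theo 9, Marcus 4. Theo has a majority.

Theo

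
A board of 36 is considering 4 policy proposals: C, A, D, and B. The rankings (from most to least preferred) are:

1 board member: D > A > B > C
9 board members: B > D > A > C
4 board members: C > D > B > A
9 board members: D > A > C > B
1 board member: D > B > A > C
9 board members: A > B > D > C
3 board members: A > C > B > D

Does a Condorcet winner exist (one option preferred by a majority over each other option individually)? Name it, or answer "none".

none

Checking pairwise contests:
A beats C 32–4.
D beats A 24–12.
B beats D 21–15.
A beats B 22–14.
Every option loses at least one head-to-head, so there is no Condorcet winner.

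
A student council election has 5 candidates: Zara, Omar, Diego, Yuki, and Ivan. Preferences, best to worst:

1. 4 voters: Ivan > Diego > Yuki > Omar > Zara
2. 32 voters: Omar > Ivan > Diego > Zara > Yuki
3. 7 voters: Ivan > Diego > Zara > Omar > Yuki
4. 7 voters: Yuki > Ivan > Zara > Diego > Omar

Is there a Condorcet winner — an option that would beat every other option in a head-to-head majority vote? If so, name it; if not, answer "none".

Omar vs Zara: 36–14 for Omar.
Omar vs Diego: 32–18 for Omar.
Omar vs Yuki: 39–11 for Omar.
Omar vs Ivan: 32–18 for Omar.
Omar beats every other option head-to-head.

Omar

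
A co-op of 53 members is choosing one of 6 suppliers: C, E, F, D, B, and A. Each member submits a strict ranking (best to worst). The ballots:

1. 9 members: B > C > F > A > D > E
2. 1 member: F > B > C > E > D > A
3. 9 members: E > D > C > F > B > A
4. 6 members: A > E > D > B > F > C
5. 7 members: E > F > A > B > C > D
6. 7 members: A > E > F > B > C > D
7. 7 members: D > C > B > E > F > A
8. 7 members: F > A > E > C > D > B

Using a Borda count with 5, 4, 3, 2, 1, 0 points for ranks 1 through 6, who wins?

E

C: 9·4 + 1·3 + 9·3 + 6·0 + 7·1 + 7·1 + 7·4 + 7·2 = 122
E: 9·0 + 1·2 + 9·5 + 6·4 + 7·5 + 7·4 + 7·2 + 7·3 = 169
F: 9·3 + 1·5 + 9·2 + 6·1 + 7·4 + 7·3 + 7·1 + 7·5 = 147
D: 9·1 + 1·1 + 9·4 + 6·3 + 7·0 + 7·0 + 7·5 + 7·1 = 106
B: 9·5 + 1·4 + 9·1 + 6·2 + 7·2 + 7·2 + 7·3 + 7·0 = 119
A: 9·2 + 1·0 + 9·0 + 6·5 + 7·3 + 7·5 + 7·0 + 7·4 = 132
E has the highest Borda score (169).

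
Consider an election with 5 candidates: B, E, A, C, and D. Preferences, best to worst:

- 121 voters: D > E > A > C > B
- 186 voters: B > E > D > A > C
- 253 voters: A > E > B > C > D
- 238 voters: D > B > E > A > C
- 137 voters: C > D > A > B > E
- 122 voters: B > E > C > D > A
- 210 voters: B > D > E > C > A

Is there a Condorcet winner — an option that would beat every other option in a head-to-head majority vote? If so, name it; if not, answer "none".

B vs E: 893–374 for B.
B vs A: 756–511 for B.
B vs C: 1009–258 for B.
B vs D: 771–496 for B.
B beats every other option head-to-head.

B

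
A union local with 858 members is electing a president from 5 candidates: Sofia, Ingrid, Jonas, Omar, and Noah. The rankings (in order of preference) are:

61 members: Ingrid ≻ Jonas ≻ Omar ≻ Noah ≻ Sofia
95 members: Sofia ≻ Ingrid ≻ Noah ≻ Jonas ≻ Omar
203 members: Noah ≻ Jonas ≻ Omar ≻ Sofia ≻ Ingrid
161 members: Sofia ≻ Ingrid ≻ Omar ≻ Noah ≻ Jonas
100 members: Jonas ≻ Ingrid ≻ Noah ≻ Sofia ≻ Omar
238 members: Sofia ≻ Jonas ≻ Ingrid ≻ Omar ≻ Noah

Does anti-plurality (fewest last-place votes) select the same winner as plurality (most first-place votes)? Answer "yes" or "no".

yes

Anti-plurality — last-place votes: Sofia 61, Ingrid 203, Jonas 161, Omar 195, Noah 238. Winner: Sofia.
Plurality — first-place votes: Sofia 494, Ingrid 61, Jonas 100, Omar 0, Noah 203. Winner: Sofia.
The two methods agree.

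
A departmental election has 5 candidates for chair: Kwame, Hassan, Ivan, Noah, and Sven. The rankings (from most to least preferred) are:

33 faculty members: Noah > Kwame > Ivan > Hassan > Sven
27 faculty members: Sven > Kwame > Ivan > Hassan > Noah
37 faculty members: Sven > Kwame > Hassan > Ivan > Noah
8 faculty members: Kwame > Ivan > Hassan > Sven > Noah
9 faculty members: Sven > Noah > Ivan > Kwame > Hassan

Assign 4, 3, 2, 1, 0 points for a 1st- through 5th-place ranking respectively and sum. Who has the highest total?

Kwame

Kwame: 33·3 + 27·3 + 37·3 + 8·4 + 9·1 = 332
Hassan: 33·1 + 27·1 + 37·2 + 8·2 + 9·0 = 150
Ivan: 33·2 + 27·2 + 37·1 + 8·3 + 9·2 = 199
Noah: 33·4 + 27·0 + 37·0 + 8·0 + 9·3 = 159
Sven: 33·0 + 27·4 + 37·4 + 8·1 + 9·4 = 300
Kwame has the highest Borda score (332).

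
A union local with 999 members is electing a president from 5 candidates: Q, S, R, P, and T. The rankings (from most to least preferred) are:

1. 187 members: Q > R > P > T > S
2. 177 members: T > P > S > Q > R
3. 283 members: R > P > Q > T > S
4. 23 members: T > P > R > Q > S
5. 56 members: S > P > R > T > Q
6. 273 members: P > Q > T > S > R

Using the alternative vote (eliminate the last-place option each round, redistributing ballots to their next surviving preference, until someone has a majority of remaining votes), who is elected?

Round 1: Q 187, S 56, R 283, P 273, T 200. Eliminate S.
Round 2: Q 187, R 283, P 329, T 200. Eliminate Q.
Round 3: R 470, P 329, T 200. Eliminate T.
Round 4: R 470, P 529. P has a majority.

P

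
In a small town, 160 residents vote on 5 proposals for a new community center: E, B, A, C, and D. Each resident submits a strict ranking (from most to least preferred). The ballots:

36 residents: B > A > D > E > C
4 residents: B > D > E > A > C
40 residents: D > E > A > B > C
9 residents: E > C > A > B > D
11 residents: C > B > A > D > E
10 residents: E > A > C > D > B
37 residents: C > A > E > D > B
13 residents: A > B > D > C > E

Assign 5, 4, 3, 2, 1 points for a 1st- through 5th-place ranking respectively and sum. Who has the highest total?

E: 36·2 + 4·3 + 40·4 + 9·5 + 11·1 + 10·5 + 37·3 + 13·1 = 474
B: 36·5 + 4·5 + 40·2 + 9·2 + 11·4 + 10·1 + 37·1 + 13·4 = 441
A: 36·4 + 4·2 + 40·3 + 9·3 + 11·3 + 10·4 + 37·4 + 13·5 = 585
C: 36·1 + 4·1 + 40·1 + 9·4 + 11·5 + 10·3 + 37·5 + 13·2 = 412
D: 36·3 + 4·4 + 40·5 + 9·1 + 11·2 + 10·2 + 37·2 + 13·3 = 488
A has the highest Borda score (585).

A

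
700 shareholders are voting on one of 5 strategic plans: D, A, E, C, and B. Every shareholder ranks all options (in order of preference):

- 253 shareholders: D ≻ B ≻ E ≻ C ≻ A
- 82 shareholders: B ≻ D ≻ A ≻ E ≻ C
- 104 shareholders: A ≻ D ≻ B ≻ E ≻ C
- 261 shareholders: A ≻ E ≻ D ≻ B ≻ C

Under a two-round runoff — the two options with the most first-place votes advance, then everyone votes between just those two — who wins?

A

Round 1 first-place votes: D 253, A 365, E 0, C 0, B 82.
A and D advance.
Runoff: A is preferred to D by 365 voters; D by 335.
A wins the runoff.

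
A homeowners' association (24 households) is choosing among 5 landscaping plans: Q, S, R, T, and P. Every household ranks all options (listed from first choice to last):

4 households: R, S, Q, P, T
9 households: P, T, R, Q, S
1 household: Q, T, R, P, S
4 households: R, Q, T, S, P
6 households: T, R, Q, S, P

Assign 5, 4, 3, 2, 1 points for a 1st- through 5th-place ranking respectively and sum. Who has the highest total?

Q: 4·3 + 9·2 + 1·5 + 4·4 + 6·3 = 69
S: 4·4 + 9·1 + 1·1 + 4·2 + 6·2 = 46
R: 4·5 + 9·3 + 1·3 + 4·5 + 6·4 = 94
T: 4·1 + 9·4 + 1·4 + 4·3 + 6·5 = 86
P: 4·2 + 9·5 + 1·2 + 4·1 + 6·1 = 65
R has the highest Borda score (94).

R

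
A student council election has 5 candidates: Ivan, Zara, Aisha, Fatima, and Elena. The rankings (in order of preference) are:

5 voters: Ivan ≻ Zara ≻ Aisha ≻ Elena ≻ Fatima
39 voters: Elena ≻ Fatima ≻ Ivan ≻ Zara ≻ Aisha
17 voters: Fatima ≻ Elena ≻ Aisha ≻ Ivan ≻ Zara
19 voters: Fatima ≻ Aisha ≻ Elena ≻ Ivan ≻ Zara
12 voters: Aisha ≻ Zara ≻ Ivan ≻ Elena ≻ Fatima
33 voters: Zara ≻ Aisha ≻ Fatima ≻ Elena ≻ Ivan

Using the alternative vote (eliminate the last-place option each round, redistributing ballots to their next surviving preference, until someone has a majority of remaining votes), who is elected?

Elena

Round 1: Ivan 5, Zara 33, Aisha 12, Fatima 36, Elena 39. Eliminate Ivan.
Round 2: Zara 38, Aisha 12, Fatima 36, Elena 39. Eliminate Aisha.
Round 3: Zara 50, Fatima 36, Elena 39. Eliminate Fatima.
Round 4: Zara 50, Elena 75. Elena has a majority.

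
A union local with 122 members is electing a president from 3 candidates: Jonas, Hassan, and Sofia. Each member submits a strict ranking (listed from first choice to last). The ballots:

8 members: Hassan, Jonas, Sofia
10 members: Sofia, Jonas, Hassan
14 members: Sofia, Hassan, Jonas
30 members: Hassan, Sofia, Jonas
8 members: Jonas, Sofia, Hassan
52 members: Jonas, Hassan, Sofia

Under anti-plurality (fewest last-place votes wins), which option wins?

Last-place votes: Jonas 44, Hassan 18, Sofia 60.
Hassan is ranked last by the fewest voters, so Hassan wins.

Hassan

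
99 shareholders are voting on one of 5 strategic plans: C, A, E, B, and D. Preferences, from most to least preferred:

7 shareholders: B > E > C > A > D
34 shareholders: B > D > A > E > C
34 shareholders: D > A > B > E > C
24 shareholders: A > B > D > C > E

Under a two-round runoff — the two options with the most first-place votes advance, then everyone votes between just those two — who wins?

B

Round 1 first-place votes: C 0, A 24, E 0, B 41, D 34.
B and D advance.
Runoff: B is preferred to D by 65 voters; D by 34.
B wins the runoff.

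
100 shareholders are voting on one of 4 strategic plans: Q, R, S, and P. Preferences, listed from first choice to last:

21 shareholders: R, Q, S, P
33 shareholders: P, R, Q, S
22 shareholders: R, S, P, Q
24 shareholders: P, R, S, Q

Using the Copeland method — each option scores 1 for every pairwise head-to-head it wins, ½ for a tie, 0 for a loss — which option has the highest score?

Q: beats S; loses to R and P → score 1.
R: beats Q and S; loses to P → score 2.
S: loses to Q, R, and P → score 0.
P: beats Q, R, and S → score 3.
P has the best pairwise record.

P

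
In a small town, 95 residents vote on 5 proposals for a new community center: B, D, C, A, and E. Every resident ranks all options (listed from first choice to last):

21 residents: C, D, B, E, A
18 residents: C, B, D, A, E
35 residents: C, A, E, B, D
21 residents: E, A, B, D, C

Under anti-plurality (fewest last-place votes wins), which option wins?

Last-place votes: B 0, D 35, C 21, A 21, E 18.
B is ranked last by the fewest voters, so B wins.

B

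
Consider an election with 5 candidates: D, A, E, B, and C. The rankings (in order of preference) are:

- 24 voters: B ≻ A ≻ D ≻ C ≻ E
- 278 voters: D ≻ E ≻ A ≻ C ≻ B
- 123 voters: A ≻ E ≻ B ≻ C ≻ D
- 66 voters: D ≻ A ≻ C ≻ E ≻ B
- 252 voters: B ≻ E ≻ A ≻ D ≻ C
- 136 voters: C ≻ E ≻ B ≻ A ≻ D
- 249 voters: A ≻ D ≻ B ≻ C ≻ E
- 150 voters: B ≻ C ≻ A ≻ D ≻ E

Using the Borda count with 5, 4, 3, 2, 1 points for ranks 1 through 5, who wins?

D: 24·3 + 278·5 + 123·1 + 66·5 + 252·2 + 136·1 + 249·4 + 150·2 = 3851
A: 24·4 + 278·3 + 123·5 + 66·4 + 252·3 + 136·2 + 249·5 + 150·3 = 4532
E: 24·1 + 278·4 + 123·4 + 66·2 + 252·4 + 136·4 + 249·1 + 150·1 = 3711
B: 24·5 + 278·1 + 123·3 + 66·1 + 252·5 + 136·3 + 249·3 + 150·5 = 3998
C: 24·2 + 278·2 + 123·2 + 66·3 + 252·1 + 136·5 + 249·2 + 150·4 = 3078
A has the highest Borda score (4532).

A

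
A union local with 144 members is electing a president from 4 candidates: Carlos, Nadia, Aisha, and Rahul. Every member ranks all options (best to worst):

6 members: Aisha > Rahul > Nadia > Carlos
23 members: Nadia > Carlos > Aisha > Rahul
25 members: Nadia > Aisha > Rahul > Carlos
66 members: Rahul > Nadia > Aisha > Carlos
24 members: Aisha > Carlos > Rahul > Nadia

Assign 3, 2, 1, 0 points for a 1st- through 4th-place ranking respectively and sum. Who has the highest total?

Nadia

Carlos: 6·0 + 23·2 + 25·0 + 66·0 + 24·2 = 94
Nadia: 6·1 + 23·3 + 25·3 + 66·2 + 24·0 = 282
Aisha: 6·3 + 23·1 + 25·2 + 66·1 + 24·3 = 229
Rahul: 6·2 + 23·0 + 25·1 + 66·3 + 24·1 = 259
Nadia has the highest Borda score (282).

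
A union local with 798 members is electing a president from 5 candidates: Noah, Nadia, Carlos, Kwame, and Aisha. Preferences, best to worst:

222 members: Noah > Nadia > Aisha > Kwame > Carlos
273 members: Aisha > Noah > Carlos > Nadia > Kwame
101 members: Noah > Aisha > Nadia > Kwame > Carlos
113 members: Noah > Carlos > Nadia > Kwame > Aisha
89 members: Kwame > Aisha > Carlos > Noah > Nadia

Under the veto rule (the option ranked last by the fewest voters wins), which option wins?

Noah

Last-place votes: Noah 0, Nadia 89, Carlos 323, Kwame 273, Aisha 113.
Noah is ranked last by the fewest voters, so Noah wins.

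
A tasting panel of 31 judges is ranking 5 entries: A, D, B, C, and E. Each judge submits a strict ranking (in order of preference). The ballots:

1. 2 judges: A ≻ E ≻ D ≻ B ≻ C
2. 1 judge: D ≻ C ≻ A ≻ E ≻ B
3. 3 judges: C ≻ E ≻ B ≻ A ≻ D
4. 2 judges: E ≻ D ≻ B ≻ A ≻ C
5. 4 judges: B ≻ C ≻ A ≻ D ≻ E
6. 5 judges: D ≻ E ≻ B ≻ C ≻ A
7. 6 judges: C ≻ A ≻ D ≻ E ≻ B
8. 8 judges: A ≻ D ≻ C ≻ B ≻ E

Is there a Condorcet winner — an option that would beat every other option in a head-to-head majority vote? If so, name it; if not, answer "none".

Checking pairwise contests:
C beats A 19–12.
A beats D 23–8.
A beats B 17–14.
D beats C 18–13.
A beats E 21–10.
Every option loses at least one head-to-head, so there is no Condorcet winner.

none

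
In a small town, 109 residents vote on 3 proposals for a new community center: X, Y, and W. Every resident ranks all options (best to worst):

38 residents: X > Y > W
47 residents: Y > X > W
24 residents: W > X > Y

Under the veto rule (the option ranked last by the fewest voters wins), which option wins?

X

Last-place votes: X 0, Y 24, W 85.
X is ranked last by the fewest voters, so X wins.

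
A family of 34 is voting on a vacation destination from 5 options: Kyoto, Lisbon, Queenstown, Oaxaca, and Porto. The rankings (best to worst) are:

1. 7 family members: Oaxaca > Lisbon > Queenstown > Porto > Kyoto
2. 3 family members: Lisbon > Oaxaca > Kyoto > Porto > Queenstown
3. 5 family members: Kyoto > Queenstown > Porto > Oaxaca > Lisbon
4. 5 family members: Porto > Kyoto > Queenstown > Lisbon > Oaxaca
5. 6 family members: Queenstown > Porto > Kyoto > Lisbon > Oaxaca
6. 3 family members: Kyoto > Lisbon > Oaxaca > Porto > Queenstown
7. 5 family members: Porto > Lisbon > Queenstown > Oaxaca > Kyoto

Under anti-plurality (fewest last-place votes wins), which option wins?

Last-place votes: Kyoto 12, Lisbon 5, Queenstown 6, Oaxaca 11, Porto 0.
Porto is ranked last by the fewest voters, so Porto wins.

Porto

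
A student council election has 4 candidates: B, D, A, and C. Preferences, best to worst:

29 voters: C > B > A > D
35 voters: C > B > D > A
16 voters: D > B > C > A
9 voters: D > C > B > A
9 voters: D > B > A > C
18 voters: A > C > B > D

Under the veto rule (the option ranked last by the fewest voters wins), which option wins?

B

Last-place votes: B 0, D 47, A 60, C 9.
B is ranked last by the fewest voters, so B wins.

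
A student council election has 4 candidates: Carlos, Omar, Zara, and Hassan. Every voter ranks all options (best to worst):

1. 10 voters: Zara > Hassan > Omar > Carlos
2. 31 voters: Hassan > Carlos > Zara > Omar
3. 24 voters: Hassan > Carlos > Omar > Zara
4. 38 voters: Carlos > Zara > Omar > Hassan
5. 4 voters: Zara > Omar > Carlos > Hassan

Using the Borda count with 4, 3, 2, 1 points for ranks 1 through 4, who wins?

Carlos

Carlos: 10·1 + 31·3 + 24·3 + 38·4 + 4·2 = 335
Omar: 10·2 + 31·1 + 24·2 + 38·2 + 4·3 = 187
Zara: 10·4 + 31·2 + 24·1 + 38·3 + 4·4 = 256
Hassan: 10·3 + 31·4 + 24·4 + 38·1 + 4·1 = 292
Carlos has the highest Borda score (335).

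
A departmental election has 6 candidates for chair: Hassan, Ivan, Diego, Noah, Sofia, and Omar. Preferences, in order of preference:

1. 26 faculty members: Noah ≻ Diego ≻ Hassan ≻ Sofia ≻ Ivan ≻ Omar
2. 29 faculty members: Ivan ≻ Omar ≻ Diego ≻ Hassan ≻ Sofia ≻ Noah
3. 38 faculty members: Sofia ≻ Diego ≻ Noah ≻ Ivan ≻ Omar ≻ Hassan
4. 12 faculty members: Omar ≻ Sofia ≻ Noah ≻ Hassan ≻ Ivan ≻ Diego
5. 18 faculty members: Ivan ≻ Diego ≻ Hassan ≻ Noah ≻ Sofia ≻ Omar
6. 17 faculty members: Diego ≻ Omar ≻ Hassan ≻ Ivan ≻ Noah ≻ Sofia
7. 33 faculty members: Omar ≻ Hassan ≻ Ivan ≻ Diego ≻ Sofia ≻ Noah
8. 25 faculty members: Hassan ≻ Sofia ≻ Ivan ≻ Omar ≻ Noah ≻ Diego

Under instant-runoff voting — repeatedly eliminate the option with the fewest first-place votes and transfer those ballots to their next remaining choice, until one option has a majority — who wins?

Round 1: Hassan 25, Ivan 47, Diego 17, Noah 26, Sofia 38, Omar 45. Eliminate Diego.
Round 2: Hassan 25, Ivan 47, Noah 26, Sofia 38, Omar 62. Eliminate Hassan.
Round 3: Ivan 47, Noah 26, Sofia 63, Omar 62. Eliminate Noah.
Round 4: Ivan 47, Sofia 89, Omar 62. Eliminate Ivan.
Round 5: Sofia 107, Omar 91. Sofia has a majority.

Sofia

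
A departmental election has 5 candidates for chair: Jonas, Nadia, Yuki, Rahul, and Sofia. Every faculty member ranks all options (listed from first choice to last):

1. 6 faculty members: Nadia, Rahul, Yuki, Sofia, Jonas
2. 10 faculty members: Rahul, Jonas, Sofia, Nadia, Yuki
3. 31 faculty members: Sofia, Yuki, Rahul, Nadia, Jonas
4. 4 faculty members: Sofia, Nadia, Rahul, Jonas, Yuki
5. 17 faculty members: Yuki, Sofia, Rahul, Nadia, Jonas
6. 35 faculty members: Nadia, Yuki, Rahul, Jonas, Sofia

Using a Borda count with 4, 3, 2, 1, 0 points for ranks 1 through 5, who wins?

Jonas: 6·0 + 10·3 + 31·0 + 4·1 + 17·0 + 35·1 = 69
Nadia: 6·4 + 10·1 + 31·1 + 4·3 + 17·1 + 35·4 = 234
Yuki: 6·2 + 10·0 + 31·3 + 4·0 + 17·4 + 35·3 = 278
Rahul: 6·3 + 10·4 + 31·2 + 4·2 + 17·2 + 35·2 = 232
Sofia: 6·1 + 10·2 + 31·4 + 4·4 + 17·3 + 35·0 = 217
Yuki has the highest Borda score (278).

Yuki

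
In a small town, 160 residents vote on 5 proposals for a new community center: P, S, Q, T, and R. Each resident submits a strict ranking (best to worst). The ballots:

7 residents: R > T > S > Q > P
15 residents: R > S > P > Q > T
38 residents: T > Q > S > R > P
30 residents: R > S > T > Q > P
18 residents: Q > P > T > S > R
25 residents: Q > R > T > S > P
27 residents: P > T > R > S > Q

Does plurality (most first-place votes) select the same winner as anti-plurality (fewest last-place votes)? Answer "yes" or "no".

Plurality — first-place votes: P 27, S 0, Q 43, T 38, R 52. Winner: R.
Anti-plurality — last-place votes: P 100, S 0, Q 27, T 15, R 18. Winner: S.
The two methods disagree.

no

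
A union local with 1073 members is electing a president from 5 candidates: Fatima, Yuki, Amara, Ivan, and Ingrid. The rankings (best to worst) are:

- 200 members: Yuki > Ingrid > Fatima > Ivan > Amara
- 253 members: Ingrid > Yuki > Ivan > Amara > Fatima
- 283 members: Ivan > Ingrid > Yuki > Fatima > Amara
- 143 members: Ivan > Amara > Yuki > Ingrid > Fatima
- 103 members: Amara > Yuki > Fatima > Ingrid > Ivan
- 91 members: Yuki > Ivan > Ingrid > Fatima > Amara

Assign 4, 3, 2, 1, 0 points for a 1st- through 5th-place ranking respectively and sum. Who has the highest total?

Fatima: 200·2 + 253·0 + 283·1 + 143·0 + 103·2 + 91·1 = 980
Yuki: 200·4 + 253·3 + 283·2 + 143·2 + 103·3 + 91·4 = 3084
Amara: 200·0 + 253·1 + 283·0 + 143·3 + 103·4 + 91·0 = 1094
Ivan: 200·1 + 253·2 + 283·4 + 143·4 + 103·0 + 91·3 = 2683
Ingrid: 200·3 + 253·4 + 283·3 + 143·1 + 103·1 + 91·2 = 2889
Yuki has the highest Borda score (3084).

Yuki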